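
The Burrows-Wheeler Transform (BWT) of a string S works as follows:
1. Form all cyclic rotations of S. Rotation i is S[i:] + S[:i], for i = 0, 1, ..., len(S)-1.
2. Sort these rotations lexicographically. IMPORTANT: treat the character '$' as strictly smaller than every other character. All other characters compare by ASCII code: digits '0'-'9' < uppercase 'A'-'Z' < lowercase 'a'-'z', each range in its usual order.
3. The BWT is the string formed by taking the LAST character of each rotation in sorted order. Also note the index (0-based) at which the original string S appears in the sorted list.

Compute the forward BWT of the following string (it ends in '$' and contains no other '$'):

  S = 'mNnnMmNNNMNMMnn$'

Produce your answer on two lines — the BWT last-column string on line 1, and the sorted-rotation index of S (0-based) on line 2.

All 16 rotations (rotation i = S[i:]+S[:i]):
  rot[0] = mNnnMmNNNMNMMnn$
  rot[1] = NnnMmNNNMNMMnn$m
  rot[2] = nnMmNNNMNMMnn$mN
  rot[3] = nMmNNNMNMMnn$mNn
  rot[4] = MmNNNMNMMnn$mNnn
  rot[5] = mNNNMNMMnn$mNnnM
  rot[6] = NNNMNMMnn$mNnnMm
  rot[7] = NNMNMMnn$mNnnMmN
  rot[8] = NMNMMnn$mNnnMmNN
  rot[9] = MNMMnn$mNnnMmNNN
  rot[10] = NMMnn$mNnnMmNNNM
  rot[11] = MMnn$mNnnMmNNNMN
  rot[12] = Mnn$mNnnMmNNNMNM
  rot[13] = nn$mNnnMmNNNMNMM
  rot[14] = n$mNnnMmNNNMNMMn
  rot[15] = $mNnnMmNNNMNMMnn
Sorted (with $ < everything):
  sorted[0] = $mNnnMmNNNMNMMnn  (last char: 'n')
  sorted[1] = MMnn$mNnnMmNNNMN  (last char: 'N')
  sorted[2] = MNMMnn$mNnnMmNNN  (last char: 'N')
  sorted[3] = MmNNNMNMMnn$mNnn  (last char: 'n')
  sorted[4] = Mnn$mNnnMmNNNMNM  (last char: 'M')
  sorted[5] = NMMnn$mNnnMmNNNM  (last char: 'M')
  sorted[6] = NMNMMnn$mNnnMmNN  (last char: 'N')
  sorted[7] = NNMNMMnn$mNnnMmN  (last char: 'N')
  sorted[8] = NNNMNMMnn$mNnnMm  (last char: 'm')
  sorted[9] = NnnMmNNNMNMMnn$m  (last char: 'm')
  sorted[10] = mNNNMNMMnn$mNnnM  (last char: 'M')
  sorted[11] = mNnnMmNNNMNMMnn$  (last char: '$')
  sorted[12] = n$mNnnMmNNNMNMMn  (last char: 'n')
  sorted[13] = nMmNNNMNMMnn$mNn  (last char: 'n')
  sorted[14] = nn$mNnnMmNNNMNMM  (last char: 'M')
  sorted[15] = nnMmNNNMNMMnn$mN  (last char: 'N')
Last column: nNNnMMNNmmM$nnMN
Original string S is at sorted index 11

Answer: nNNnMMNNmmM$nnMN
11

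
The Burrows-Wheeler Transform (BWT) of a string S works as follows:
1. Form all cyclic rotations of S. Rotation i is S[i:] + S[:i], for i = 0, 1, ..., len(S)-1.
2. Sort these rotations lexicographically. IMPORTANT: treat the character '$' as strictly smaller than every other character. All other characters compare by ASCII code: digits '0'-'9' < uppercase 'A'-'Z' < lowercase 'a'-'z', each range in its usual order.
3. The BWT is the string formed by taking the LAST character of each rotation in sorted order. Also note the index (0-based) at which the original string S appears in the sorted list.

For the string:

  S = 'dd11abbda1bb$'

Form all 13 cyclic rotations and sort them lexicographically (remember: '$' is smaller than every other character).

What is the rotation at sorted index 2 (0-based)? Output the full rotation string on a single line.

Answer: 1abbda1bb$dd1

Derivation:
All 13 rotations (rotation i = S[i:]+S[:i]):
  rot[0] = dd11abbda1bb$
  rot[1] = d11abbda1bb$d
  rot[2] = 11abbda1bb$dd
  rot[3] = 1abbda1bb$dd1
  rot[4] = abbda1bb$dd11
  rot[5] = bbda1bb$dd11a
  rot[6] = bda1bb$dd11ab
  rot[7] = da1bb$dd11abb
  rot[8] = a1bb$dd11abbd
  rot[9] = 1bb$dd11abbda
  rot[10] = bb$dd11abbda1
  rot[11] = b$dd11abbda1b
  rot[12] = $dd11abbda1bb
Sorted (with $ < everything):
  sorted[0] = $dd11abbda1bb
  sorted[1] = 11abbda1bb$dd
  sorted[2] = 1abbda1bb$dd1
  sorted[3] = 1bb$dd11abbda
  sorted[4] = a1bb$dd11abbd
  sorted[5] = abbda1bb$dd11
  sorted[6] = b$dd11abbda1b
  sorted[7] = bb$dd11abbda1
  sorted[8] = bbda1bb$dd11a
  sorted[9] = bda1bb$dd11ab
  sorted[10] = d11abbda1bb$d
  sorted[11] = da1bb$dd11abb
  sorted[12] = dd11abbda1bb$
sorted[2] = 1abbda1bb$dd1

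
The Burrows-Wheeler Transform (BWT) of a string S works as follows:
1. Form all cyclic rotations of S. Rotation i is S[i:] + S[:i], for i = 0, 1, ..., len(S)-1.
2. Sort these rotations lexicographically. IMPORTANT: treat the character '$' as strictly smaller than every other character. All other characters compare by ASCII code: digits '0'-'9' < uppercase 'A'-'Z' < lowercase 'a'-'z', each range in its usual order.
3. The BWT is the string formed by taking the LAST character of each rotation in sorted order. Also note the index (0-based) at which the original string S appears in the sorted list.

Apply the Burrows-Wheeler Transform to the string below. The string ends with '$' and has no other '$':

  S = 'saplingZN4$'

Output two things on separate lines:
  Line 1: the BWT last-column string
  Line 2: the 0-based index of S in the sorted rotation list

Answer: 4NZgsnlpia$
10

Derivation:
All 11 rotations (rotation i = S[i:]+S[:i]):
  rot[0] = saplingZN4$
  rot[1] = aplingZN4$s
  rot[2] = plingZN4$sa
  rot[3] = lingZN4$sap
  rot[4] = ingZN4$sapl
  rot[5] = ngZN4$sapli
  rot[6] = gZN4$saplin
  rot[7] = ZN4$sapling
  rot[8] = N4$saplingZ
  rot[9] = 4$saplingZN
  rot[10] = $saplingZN4
Sorted (with $ < everything):
  sorted[0] = $saplingZN4  (last char: '4')
  sorted[1] = 4$saplingZN  (last char: 'N')
  sorted[2] = N4$saplingZ  (last char: 'Z')
  sorted[3] = ZN4$sapling  (last char: 'g')
  sorted[4] = aplingZN4$s  (last char: 's')
  sorted[5] = gZN4$saplin  (last char: 'n')
  sorted[6] = ingZN4$sapl  (last char: 'l')
  sorted[7] = lingZN4$sap  (last char: 'p')
  sorted[8] = ngZN4$sapli  (last char: 'i')
  sorted[9] = plingZN4$sa  (last char: 'a')
  sorted[10] = saplingZN4$  (last char: '$')
Last column: 4NZgsnlpia$
Original string S is at sorted index 10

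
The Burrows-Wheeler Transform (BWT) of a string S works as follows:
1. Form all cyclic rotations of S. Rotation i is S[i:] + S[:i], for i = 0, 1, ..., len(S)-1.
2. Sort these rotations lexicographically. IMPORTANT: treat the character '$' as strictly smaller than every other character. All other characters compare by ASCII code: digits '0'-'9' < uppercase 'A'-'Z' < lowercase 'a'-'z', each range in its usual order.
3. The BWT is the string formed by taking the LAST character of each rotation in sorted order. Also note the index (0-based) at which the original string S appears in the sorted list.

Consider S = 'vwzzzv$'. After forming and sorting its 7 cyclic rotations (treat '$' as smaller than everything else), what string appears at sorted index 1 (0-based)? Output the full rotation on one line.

All 7 rotations (rotation i = S[i:]+S[:i]):
  rot[0] = vwzzzv$
  rot[1] = wzzzv$v
  rot[2] = zzzv$vw
  rot[3] = zzv$vwz
  rot[4] = zv$vwzz
  rot[5] = v$vwzzz
  rot[6] = $vwzzzv
Sorted (with $ < everything):
  sorted[0] = $vwzzzv
  sorted[1] = v$vwzzz
  sorted[2] = vwzzzv$
  sorted[3] = wzzzv$v
  sorted[4] = zv$vwzz
  sorted[5] = zzv$vwz
  sorted[6] = zzzv$vw
sorted[1] = v$vwzzz

Answer: v$vwzzz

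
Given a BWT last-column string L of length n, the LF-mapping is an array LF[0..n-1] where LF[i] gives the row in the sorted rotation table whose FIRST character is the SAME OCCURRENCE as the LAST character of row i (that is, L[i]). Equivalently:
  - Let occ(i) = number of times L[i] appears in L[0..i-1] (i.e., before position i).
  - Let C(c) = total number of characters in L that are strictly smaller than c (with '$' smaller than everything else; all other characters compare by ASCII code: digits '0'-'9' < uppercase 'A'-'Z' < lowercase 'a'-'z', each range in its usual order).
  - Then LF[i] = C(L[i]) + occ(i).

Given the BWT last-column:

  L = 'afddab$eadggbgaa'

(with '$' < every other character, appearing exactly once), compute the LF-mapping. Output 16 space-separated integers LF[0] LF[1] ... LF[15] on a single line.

Answer: 1 12 8 9 2 6 0 11 3 10 13 14 7 15 4 5

Derivation:
Char counts: '$':1, 'a':5, 'b':2, 'd':3, 'e':1, 'f':1, 'g':3
C (first-col start): C('$')=0, C('a')=1, C('b')=6, C('d')=8, C('e')=11, C('f')=12, C('g')=13
L[0]='a': occ=0, LF[0]=C('a')+0=1+0=1
L[1]='f': occ=0, LF[1]=C('f')+0=12+0=12
L[2]='d': occ=0, LF[2]=C('d')+0=8+0=8
L[3]='d': occ=1, LF[3]=C('d')+1=8+1=9
L[4]='a': occ=1, LF[4]=C('a')+1=1+1=2
L[5]='b': occ=0, LF[5]=C('b')+0=6+0=6
L[6]='$': occ=0, LF[6]=C('$')+0=0+0=0
L[7]='e': occ=0, LF[7]=C('e')+0=11+0=11
L[8]='a': occ=2, LF[8]=C('a')+2=1+2=3
L[9]='d': occ=2, LF[9]=C('d')+2=8+2=10
L[10]='g': occ=0, LF[10]=C('g')+0=13+0=13
L[11]='g': occ=1, LF[11]=C('g')+1=13+1=14
L[12]='b': occ=1, LF[12]=C('b')+1=6+1=7
L[13]='g': occ=2, LF[13]=C('g')+2=13+2=15
L[14]='a': occ=3, LF[14]=C('a')+3=1+3=4
L[15]='a': occ=4, LF[15]=C('a')+4=1+4=5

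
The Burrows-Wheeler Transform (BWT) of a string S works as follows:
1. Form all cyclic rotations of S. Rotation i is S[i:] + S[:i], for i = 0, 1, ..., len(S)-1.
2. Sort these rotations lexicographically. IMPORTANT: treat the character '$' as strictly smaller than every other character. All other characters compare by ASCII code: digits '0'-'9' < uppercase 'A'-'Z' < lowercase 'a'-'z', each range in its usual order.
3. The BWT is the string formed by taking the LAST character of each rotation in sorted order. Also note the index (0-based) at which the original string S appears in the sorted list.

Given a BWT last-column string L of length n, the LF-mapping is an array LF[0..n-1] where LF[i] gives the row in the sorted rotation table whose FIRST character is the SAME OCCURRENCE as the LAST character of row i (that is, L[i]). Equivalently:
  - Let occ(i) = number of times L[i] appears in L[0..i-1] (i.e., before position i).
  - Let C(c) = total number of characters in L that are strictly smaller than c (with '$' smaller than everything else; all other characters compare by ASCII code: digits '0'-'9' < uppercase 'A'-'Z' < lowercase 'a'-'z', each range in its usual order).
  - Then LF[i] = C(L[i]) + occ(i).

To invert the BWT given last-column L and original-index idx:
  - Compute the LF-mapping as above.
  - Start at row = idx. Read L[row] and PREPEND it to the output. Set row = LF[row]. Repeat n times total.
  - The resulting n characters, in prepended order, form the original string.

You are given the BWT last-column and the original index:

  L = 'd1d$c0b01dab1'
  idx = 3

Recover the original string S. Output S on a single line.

Answer: 101dc1bd0bad$

Derivation:
LF mapping: 10 3 11 0 9 1 7 2 4 12 6 8 5
Walk LF starting at row 3, prepending L[row]:
  step 1: row=3, L[3]='$', prepend. Next row=LF[3]=0
  step 2: row=0, L[0]='d', prepend. Next row=LF[0]=10
  step 3: row=10, L[10]='a', prepend. Next row=LF[10]=6
  step 4: row=6, L[6]='b', prepend. Next row=LF[6]=7
  step 5: row=7, L[7]='0', prepend. Next row=LF[7]=2
  step 6: row=2, L[2]='d', prepend. Next row=LF[2]=11
  step 7: row=11, L[11]='b', prepend. Next row=LF[11]=8
  step 8: row=8, L[8]='1', prepend. Next row=LF[8]=4
  step 9: row=4, L[4]='c', prepend. Next row=LF[4]=9
  step 10: row=9, L[9]='d', prepend. Next row=LF[9]=12
  step 11: row=12, L[12]='1', prepend. Next row=LF[12]=5
  step 12: row=5, L[5]='0', prepend. Next row=LF[5]=1
  step 13: row=1, L[1]='1', prepend. Next row=LF[1]=3
Reversed output: 101dc1bd0bad$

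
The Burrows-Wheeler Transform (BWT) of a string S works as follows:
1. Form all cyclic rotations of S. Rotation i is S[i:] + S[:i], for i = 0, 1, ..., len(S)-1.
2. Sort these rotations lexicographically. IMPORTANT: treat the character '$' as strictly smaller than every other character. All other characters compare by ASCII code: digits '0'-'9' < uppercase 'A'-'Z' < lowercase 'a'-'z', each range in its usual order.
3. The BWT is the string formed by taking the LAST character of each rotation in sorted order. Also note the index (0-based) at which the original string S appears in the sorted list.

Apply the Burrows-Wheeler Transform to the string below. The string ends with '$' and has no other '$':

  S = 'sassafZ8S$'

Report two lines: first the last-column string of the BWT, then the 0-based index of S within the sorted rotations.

All 10 rotations (rotation i = S[i:]+S[:i]):
  rot[0] = sassafZ8S$
  rot[1] = assafZ8S$s
  rot[2] = ssafZ8S$sa
  rot[3] = safZ8S$sas
  rot[4] = afZ8S$sass
  rot[5] = fZ8S$sassa
  rot[6] = Z8S$sassaf
  rot[7] = 8S$sassafZ
  rot[8] = S$sassafZ8
  rot[9] = $sassafZ8S
Sorted (with $ < everything):
  sorted[0] = $sassafZ8S  (last char: 'S')
  sorted[1] = 8S$sassafZ  (last char: 'Z')
  sorted[2] = S$sassafZ8  (last char: '8')
  sorted[3] = Z8S$sassaf  (last char: 'f')
  sorted[4] = afZ8S$sass  (last char: 's')
  sorted[5] = assafZ8S$s  (last char: 's')
  sorted[6] = fZ8S$sassa  (last char: 'a')
  sorted[7] = safZ8S$sas  (last char: 's')
  sorted[8] = sassafZ8S$  (last char: '$')
  sorted[9] = ssafZ8S$sa  (last char: 'a')
Last column: SZ8fssas$a
Original string S is at sorted index 8

Answer: SZ8fssas$a
8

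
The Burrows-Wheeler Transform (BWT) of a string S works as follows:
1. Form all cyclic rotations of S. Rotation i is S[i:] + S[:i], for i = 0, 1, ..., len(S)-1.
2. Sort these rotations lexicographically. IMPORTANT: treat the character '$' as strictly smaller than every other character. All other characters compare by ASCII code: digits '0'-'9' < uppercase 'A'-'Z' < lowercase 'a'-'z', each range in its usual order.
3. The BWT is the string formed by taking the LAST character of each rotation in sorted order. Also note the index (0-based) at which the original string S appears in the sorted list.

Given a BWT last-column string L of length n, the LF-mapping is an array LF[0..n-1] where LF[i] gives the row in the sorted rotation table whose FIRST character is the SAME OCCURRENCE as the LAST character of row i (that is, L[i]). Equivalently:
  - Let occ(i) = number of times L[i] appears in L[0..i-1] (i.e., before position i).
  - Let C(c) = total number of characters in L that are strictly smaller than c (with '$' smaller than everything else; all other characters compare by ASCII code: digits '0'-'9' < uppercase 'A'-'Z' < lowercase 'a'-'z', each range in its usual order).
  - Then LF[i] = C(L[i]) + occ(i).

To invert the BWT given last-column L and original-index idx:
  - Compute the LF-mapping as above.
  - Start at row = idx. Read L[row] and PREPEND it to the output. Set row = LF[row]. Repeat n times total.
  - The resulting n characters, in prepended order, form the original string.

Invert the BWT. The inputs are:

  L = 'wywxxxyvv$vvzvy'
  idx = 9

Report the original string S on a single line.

LF mapping: 6 11 7 8 9 10 12 1 2 0 3 4 14 5 13
Walk LF starting at row 9, prepending L[row]:
  step 1: row=9, L[9]='$', prepend. Next row=LF[9]=0
  step 2: row=0, L[0]='w', prepend. Next row=LF[0]=6
  step 3: row=6, L[6]='y', prepend. Next row=LF[6]=12
  step 4: row=12, L[12]='z', prepend. Next row=LF[12]=14
  step 5: row=14, L[14]='y', prepend. Next row=LF[14]=13
  step 6: row=13, L[13]='v', prepend. Next row=LF[13]=5
  step 7: row=5, L[5]='x', prepend. Next row=LF[5]=10
  step 8: row=10, L[10]='v', prepend. Next row=LF[10]=3
  step 9: row=3, L[3]='x', prepend. Next row=LF[3]=8
  step 10: row=8, L[8]='v', prepend. Next row=LF[8]=2
  step 11: row=2, L[2]='w', prepend. Next row=LF[2]=7
  step 12: row=7, L[7]='v', prepend. Next row=LF[7]=1
  step 13: row=1, L[1]='y', prepend. Next row=LF[1]=11
  step 14: row=11, L[11]='v', prepend. Next row=LF[11]=4
  step 15: row=4, L[4]='x', prepend. Next row=LF[4]=9
Reversed output: xvyvwvxvxvyzyw$

Answer: xvyvwvxvxvyzyw$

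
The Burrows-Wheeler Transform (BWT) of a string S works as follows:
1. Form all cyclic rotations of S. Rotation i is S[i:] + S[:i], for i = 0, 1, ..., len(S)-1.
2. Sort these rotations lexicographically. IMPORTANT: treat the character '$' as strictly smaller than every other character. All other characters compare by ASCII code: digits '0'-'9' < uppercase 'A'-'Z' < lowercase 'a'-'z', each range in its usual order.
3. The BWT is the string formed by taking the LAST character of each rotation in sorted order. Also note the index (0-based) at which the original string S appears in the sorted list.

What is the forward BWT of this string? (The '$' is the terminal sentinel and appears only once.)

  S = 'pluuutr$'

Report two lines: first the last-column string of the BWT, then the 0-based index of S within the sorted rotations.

Answer: rp$tuuul
2

Derivation:
All 8 rotations (rotation i = S[i:]+S[:i]):
  rot[0] = pluuutr$
  rot[1] = luuutr$p
  rot[2] = uuutr$pl
  rot[3] = uutr$plu
  rot[4] = utr$pluu
  rot[5] = tr$pluuu
  rot[6] = r$pluuut
  rot[7] = $pluuutr
Sorted (with $ < everything):
  sorted[0] = $pluuutr  (last char: 'r')
  sorted[1] = luuutr$p  (last char: 'p')
  sorted[2] = pluuutr$  (last char: '$')
  sorted[3] = r$pluuut  (last char: 't')
  sorted[4] = tr$pluuu  (last char: 'u')
  sorted[5] = utr$pluu  (last char: 'u')
  sorted[6] = uutr$plu  (last char: 'u')
  sorted[7] = uuutr$pl  (last char: 'l')
Last column: rp$tuuul
Original string S is at sorted index 2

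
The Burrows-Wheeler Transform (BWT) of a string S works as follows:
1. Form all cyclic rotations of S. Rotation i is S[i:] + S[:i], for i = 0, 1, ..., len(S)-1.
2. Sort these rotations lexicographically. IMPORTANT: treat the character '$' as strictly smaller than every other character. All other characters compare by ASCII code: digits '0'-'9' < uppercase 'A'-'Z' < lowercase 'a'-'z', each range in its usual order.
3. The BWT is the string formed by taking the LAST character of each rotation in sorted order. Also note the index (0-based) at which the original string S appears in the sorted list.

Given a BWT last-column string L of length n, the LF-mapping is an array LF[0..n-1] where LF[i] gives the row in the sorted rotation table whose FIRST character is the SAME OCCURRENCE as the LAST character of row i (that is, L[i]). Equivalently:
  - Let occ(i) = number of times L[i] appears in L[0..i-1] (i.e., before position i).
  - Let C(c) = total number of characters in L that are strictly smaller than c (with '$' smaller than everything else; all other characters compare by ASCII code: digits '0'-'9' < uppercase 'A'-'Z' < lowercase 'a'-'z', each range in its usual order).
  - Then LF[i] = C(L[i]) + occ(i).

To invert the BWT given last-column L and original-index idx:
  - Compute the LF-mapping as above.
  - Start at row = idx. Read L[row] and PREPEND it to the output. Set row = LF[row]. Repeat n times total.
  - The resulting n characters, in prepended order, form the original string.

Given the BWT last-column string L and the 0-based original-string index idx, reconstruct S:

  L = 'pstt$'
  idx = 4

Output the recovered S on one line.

LF mapping: 1 2 3 4 0
Walk LF starting at row 4, prepending L[row]:
  step 1: row=4, L[4]='$', prepend. Next row=LF[4]=0
  step 2: row=0, L[0]='p', prepend. Next row=LF[0]=1
  step 3: row=1, L[1]='s', prepend. Next row=LF[1]=2
  step 4: row=2, L[2]='t', prepend. Next row=LF[2]=3
  step 5: row=3, L[3]='t', prepend. Next row=LF[3]=4
Reversed output: ttsp$

Answer: ttsp$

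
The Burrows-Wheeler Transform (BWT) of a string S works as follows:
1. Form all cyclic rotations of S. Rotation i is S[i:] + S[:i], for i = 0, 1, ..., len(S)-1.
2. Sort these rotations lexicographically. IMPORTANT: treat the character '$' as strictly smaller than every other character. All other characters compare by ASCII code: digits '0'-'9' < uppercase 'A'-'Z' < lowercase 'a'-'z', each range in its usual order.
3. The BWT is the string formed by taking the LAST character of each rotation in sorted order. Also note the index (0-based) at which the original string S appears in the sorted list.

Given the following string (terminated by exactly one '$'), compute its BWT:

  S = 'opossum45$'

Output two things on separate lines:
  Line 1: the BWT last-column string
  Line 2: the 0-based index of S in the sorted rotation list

All 10 rotations (rotation i = S[i:]+S[:i]):
  rot[0] = opossum45$
  rot[1] = possum45$o
  rot[2] = ossum45$op
  rot[3] = ssum45$opo
  rot[4] = sum45$opos
  rot[5] = um45$oposs
  rot[6] = m45$opossu
  rot[7] = 45$opossum
  rot[8] = 5$opossum4
  rot[9] = $opossum45
Sorted (with $ < everything):
  sorted[0] = $opossum45  (last char: '5')
  sorted[1] = 45$opossum  (last char: 'm')
  sorted[2] = 5$opossum4  (last char: '4')
  sorted[3] = m45$opossu  (last char: 'u')
  sorted[4] = opossum45$  (last char: '$')
  sorted[5] = ossum45$op  (last char: 'p')
  sorted[6] = possum45$o  (last char: 'o')
  sorted[7] = ssum45$opo  (last char: 'o')
  sorted[8] = sum45$opos  (last char: 's')
  sorted[9] = um45$oposs  (last char: 's')
Last column: 5m4u$pooss
Original string S is at sorted index 4

Answer: 5m4u$pooss
4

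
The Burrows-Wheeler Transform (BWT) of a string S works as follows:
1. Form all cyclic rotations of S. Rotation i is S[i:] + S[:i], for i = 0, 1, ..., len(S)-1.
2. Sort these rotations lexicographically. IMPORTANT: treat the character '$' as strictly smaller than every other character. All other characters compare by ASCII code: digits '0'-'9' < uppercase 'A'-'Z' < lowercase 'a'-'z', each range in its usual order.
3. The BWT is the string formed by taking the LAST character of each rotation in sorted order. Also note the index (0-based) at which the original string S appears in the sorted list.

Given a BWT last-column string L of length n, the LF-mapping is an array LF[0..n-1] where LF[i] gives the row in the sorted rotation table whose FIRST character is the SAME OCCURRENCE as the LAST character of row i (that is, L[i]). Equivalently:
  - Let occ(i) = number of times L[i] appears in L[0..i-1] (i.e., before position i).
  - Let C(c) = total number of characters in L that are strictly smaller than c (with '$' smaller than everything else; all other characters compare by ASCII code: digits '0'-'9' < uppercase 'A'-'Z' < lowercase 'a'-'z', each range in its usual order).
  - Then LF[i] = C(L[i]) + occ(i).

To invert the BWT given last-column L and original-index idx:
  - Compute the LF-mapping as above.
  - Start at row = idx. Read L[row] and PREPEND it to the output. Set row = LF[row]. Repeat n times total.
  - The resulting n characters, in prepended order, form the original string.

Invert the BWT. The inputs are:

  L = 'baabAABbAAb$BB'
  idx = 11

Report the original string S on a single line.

LF mapping: 10 8 9 11 1 2 5 12 3 4 13 0 6 7
Walk LF starting at row 11, prepending L[row]:
  step 1: row=11, L[11]='$', prepend. Next row=LF[11]=0
  step 2: row=0, L[0]='b', prepend. Next row=LF[0]=10
  step 3: row=10, L[10]='b', prepend. Next row=LF[10]=13
  step 4: row=13, L[13]='B', prepend. Next row=LF[13]=7
  step 5: row=7, L[7]='b', prepend. Next row=LF[7]=12
  step 6: row=12, L[12]='B', prepend. Next row=LF[12]=6
  step 7: row=6, L[6]='B', prepend. Next row=LF[6]=5
  step 8: row=5, L[5]='A', prepend. Next row=LF[5]=2
  step 9: row=2, L[2]='a', prepend. Next row=LF[2]=9
  step 10: row=9, L[9]='A', prepend. Next row=LF[9]=4
  step 11: row=4, L[4]='A', prepend. Next row=LF[4]=1
  step 12: row=1, L[1]='a', prepend. Next row=LF[1]=8
  step 13: row=8, L[8]='A', prepend. Next row=LF[8]=3
  step 14: row=3, L[3]='b', prepend. Next row=LF[3]=11
Reversed output: bAaAAaABBbBbb$

Answer: bAaAAaABBbBbb$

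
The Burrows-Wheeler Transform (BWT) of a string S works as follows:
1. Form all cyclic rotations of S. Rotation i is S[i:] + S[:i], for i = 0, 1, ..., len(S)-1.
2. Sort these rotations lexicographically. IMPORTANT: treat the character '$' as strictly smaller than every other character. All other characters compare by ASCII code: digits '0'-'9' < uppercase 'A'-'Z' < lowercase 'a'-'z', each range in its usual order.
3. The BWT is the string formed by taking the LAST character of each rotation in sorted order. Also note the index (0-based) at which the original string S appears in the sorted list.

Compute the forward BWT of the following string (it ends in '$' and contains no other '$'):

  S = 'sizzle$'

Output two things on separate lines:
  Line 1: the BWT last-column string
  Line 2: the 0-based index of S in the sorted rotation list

All 7 rotations (rotation i = S[i:]+S[:i]):
  rot[0] = sizzle$
  rot[1] = izzle$s
  rot[2] = zzle$si
  rot[3] = zle$siz
  rot[4] = le$sizz
  rot[5] = e$sizzl
  rot[6] = $sizzle
Sorted (with $ < everything):
  sorted[0] = $sizzle  (last char: 'e')
  sorted[1] = e$sizzl  (last char: 'l')
  sorted[2] = izzle$s  (last char: 's')
  sorted[3] = le$sizz  (last char: 'z')
  sorted[4] = sizzle$  (last char: '$')
  sorted[5] = zle$siz  (last char: 'z')
  sorted[6] = zzle$si  (last char: 'i')
Last column: elsz$zi
Original string S is at sorted index 4

Answer: elsz$zi
4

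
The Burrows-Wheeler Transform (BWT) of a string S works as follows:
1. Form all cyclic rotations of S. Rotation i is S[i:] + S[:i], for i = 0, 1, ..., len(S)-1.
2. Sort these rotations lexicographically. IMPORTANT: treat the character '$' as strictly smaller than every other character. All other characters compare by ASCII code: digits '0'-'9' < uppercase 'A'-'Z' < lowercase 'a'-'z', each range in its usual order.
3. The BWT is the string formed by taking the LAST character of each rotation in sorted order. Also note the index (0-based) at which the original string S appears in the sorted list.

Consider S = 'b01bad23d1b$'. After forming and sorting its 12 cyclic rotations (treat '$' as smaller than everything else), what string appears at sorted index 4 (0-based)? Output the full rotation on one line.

Answer: 23d1b$b01bad

Derivation:
All 12 rotations (rotation i = S[i:]+S[:i]):
  rot[0] = b01bad23d1b$
  rot[1] = 01bad23d1b$b
  rot[2] = 1bad23d1b$b0
  rot[3] = bad23d1b$b01
  rot[4] = ad23d1b$b01b
  rot[5] = d23d1b$b01ba
  rot[6] = 23d1b$b01bad
  rot[7] = 3d1b$b01bad2
  rot[8] = d1b$b01bad23
  rot[9] = 1b$b01bad23d
  rot[10] = b$b01bad23d1
  rot[11] = $b01bad23d1b
Sorted (with $ < everything):
  sorted[0] = $b01bad23d1b
  sorted[1] = 01bad23d1b$b
  sorted[2] = 1b$b01bad23d
  sorted[3] = 1bad23d1b$b0
  sorted[4] = 23d1b$b01bad
  sorted[5] = 3d1b$b01bad2
  sorted[6] = ad23d1b$b01b
  sorted[7] = b$b01bad23d1
  sorted[8] = b01bad23d1b$
  sorted[9] = bad23d1b$b01
  sorted[10] = d1b$b01bad23
  sorted[11] = d23d1b$b01ba
sorted[4] = 23d1b$b01bad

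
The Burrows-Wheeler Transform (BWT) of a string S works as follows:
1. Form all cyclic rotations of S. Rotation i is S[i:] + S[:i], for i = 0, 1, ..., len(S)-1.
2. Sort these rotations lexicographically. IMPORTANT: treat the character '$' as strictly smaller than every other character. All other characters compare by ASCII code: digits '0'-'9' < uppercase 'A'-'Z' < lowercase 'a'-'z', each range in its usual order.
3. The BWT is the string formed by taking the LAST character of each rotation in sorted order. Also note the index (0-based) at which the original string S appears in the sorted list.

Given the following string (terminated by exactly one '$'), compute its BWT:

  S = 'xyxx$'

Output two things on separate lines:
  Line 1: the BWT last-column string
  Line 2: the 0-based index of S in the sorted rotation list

Answer: xxy$x
3

Derivation:
All 5 rotations (rotation i = S[i:]+S[:i]):
  rot[0] = xyxx$
  rot[1] = yxx$x
  rot[2] = xx$xy
  rot[3] = x$xyx
  rot[4] = $xyxx
Sorted (with $ < everything):
  sorted[0] = $xyxx  (last char: 'x')
  sorted[1] = x$xyx  (last char: 'x')
  sorted[2] = xx$xy  (last char: 'y')
  sorted[3] = xyxx$  (last char: '$')
  sorted[4] = yxx$x  (last char: 'x')
Last column: xxy$x
Original string S is at sorted index 3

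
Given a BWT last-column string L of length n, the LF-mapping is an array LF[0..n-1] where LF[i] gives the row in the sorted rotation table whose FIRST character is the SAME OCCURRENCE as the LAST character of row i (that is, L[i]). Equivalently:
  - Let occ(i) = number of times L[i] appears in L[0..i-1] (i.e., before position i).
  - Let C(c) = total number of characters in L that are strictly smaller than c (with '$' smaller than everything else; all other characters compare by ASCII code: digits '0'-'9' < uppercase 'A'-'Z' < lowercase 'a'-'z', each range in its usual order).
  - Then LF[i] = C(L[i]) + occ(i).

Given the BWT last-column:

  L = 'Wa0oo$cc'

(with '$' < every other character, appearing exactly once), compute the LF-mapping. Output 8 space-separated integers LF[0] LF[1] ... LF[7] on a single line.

Answer: 2 3 1 6 7 0 4 5

Derivation:
Char counts: '$':1, '0':1, 'W':1, 'a':1, 'c':2, 'o':2
C (first-col start): C('$')=0, C('0')=1, C('W')=2, C('a')=3, C('c')=4, C('o')=6
L[0]='W': occ=0, LF[0]=C('W')+0=2+0=2
L[1]='a': occ=0, LF[1]=C('a')+0=3+0=3
L[2]='0': occ=0, LF[2]=C('0')+0=1+0=1
L[3]='o': occ=0, LF[3]=C('o')+0=6+0=6
L[4]='o': occ=1, LF[4]=C('o')+1=6+1=7
L[5]='$': occ=0, LF[5]=C('$')+0=0+0=0
L[6]='c': occ=0, LF[6]=C('c')+0=4+0=4
L[7]='c': occ=1, LF[7]=C('c')+1=4+1=5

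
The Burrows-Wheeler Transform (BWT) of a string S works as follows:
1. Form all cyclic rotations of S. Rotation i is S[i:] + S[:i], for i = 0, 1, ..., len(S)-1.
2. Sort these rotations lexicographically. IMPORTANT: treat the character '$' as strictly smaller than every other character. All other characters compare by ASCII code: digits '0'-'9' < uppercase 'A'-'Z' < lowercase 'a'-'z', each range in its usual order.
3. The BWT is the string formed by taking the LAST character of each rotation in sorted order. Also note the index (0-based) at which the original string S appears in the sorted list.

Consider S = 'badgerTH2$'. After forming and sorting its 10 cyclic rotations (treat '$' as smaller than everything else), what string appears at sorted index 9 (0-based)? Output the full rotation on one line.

Answer: rTH2$badge

Derivation:
All 10 rotations (rotation i = S[i:]+S[:i]):
  rot[0] = badgerTH2$
  rot[1] = adgerTH2$b
  rot[2] = dgerTH2$ba
  rot[3] = gerTH2$bad
  rot[4] = erTH2$badg
  rot[5] = rTH2$badge
  rot[6] = TH2$badger
  rot[7] = H2$badgerT
  rot[8] = 2$badgerTH
  rot[9] = $badgerTH2
Sorted (with $ < everything):
  sorted[0] = $badgerTH2
  sorted[1] = 2$badgerTH
  sorted[2] = H2$badgerT
  sorted[3] = TH2$badger
  sorted[4] = adgerTH2$b
  sorted[5] = badgerTH2$
  sorted[6] = dgerTH2$ba
  sorted[7] = erTH2$badg
  sorted[8] = gerTH2$bad
  sorted[9] = rTH2$badge
sorted[9] = rTH2$badge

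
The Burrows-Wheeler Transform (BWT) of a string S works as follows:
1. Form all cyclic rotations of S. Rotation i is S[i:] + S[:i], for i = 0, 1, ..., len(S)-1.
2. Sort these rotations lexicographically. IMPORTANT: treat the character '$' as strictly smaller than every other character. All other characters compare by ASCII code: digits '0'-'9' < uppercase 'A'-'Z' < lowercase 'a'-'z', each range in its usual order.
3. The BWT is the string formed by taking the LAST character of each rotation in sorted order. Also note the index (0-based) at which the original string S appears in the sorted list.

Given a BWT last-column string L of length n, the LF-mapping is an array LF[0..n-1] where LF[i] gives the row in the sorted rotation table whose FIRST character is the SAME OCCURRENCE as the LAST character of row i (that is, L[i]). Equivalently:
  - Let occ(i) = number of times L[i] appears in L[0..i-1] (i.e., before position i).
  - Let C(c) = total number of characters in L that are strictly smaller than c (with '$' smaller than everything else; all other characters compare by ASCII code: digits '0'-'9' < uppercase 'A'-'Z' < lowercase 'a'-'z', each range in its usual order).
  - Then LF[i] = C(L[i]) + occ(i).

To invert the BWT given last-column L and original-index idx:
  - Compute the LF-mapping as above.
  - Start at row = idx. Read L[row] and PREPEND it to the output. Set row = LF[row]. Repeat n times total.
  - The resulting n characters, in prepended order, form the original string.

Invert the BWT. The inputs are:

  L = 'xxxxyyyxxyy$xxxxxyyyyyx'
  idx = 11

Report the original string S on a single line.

Answer: xyxyxxxyyyyyyxyxxyxxxx$

Derivation:
LF mapping: 1 2 3 4 13 14 15 5 6 16 17 0 7 8 9 10 11 18 19 20 21 22 12
Walk LF starting at row 11, prepending L[row]:
  step 1: row=11, L[11]='$', prepend. Next row=LF[11]=0
  step 2: row=0, L[0]='x', prepend. Next row=LF[0]=1
  step 3: row=1, L[1]='x', prepend. Next row=LF[1]=2
  step 4: row=2, L[2]='x', prepend. Next row=LF[2]=3
  step 5: row=3, L[3]='x', prepend. Next row=LF[3]=4
  step 6: row=4, L[4]='y', prepend. Next row=LF[4]=13
  step 7: row=13, L[13]='x', prepend. Next row=LF[13]=8
  step 8: row=8, L[8]='x', prepend. Next row=LF[8]=6
  step 9: row=6, L[6]='y', prepend. Next row=LF[6]=15
  step 10: row=15, L[15]='x', prepend. Next row=LF[15]=10
  step 11: row=10, L[10]='y', prepend. Next row=LF[10]=17
  step 12: row=17, L[17]='y', prepend. Next row=LF[17]=18
  step 13: row=18, L[18]='y', prepend. Next row=LF[18]=19
  step 14: row=19, L[19]='y', prepend. Next row=LF[19]=20
  step 15: row=20, L[20]='y', prepend. Next row=LF[20]=21
  step 16: row=21, L[21]='y', prepend. Next row=LF[21]=22
  step 17: row=22, L[22]='x', prepend. Next row=LF[22]=12
  step 18: row=12, L[12]='x', prepend. Next row=LF[12]=7
  step 19: row=7, L[7]='x', prepend. Next row=LF[7]=5
  step 20: row=5, L[5]='y', prepend. Next row=LF[5]=14
  step 21: row=14, L[14]='x', prepend. Next row=LF[14]=9
  step 22: row=9, L[9]='y', prepend. Next row=LF[9]=16
  step 23: row=16, L[16]='x', prepend. Next row=LF[16]=11
Reversed output: xyxyxxxyyyyyyxyxxyxxxx$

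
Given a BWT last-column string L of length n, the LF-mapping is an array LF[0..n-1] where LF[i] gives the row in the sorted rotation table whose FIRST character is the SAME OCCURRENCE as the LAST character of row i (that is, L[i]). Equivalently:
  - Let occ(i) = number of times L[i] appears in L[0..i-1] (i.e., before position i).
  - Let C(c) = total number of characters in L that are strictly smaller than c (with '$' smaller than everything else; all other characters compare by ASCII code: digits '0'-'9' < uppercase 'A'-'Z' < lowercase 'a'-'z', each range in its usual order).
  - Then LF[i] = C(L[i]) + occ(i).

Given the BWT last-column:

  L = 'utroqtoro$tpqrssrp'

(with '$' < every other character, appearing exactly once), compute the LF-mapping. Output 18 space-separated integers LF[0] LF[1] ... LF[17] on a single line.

Char counts: '$':1, 'o':3, 'p':2, 'q':2, 'r':4, 's':2, 't':3, 'u':1
C (first-col start): C('$')=0, C('o')=1, C('p')=4, C('q')=6, C('r')=8, C('s')=12, C('t')=14, C('u')=17
L[0]='u': occ=0, LF[0]=C('u')+0=17+0=17
L[1]='t': occ=0, LF[1]=C('t')+0=14+0=14
L[2]='r': occ=0, LF[2]=C('r')+0=8+0=8
L[3]='o': occ=0, LF[3]=C('o')+0=1+0=1
L[4]='q': occ=0, LF[4]=C('q')+0=6+0=6
L[5]='t': occ=1, LF[5]=C('t')+1=14+1=15
L[6]='o': occ=1, LF[6]=C('o')+1=1+1=2
L[7]='r': occ=1, LF[7]=C('r')+1=8+1=9
L[8]='o': occ=2, LF[8]=C('o')+2=1+2=3
L[9]='$': occ=0, LF[9]=C('$')+0=0+0=0
L[10]='t': occ=2, LF[10]=C('t')+2=14+2=16
L[11]='p': occ=0, LF[11]=C('p')+0=4+0=4
L[12]='q': occ=1, LF[12]=C('q')+1=6+1=7
L[13]='r': occ=2, LF[13]=C('r')+2=8+2=10
L[14]='s': occ=0, LF[14]=C('s')+0=12+0=12
L[15]='s': occ=1, LF[15]=C('s')+1=12+1=13
L[16]='r': occ=3, LF[16]=C('r')+3=8+3=11
L[17]='p': occ=1, LF[17]=C('p')+1=4+1=5

Answer: 17 14 8 1 6 15 2 9 3 0 16 4 7 10 12 13 11 5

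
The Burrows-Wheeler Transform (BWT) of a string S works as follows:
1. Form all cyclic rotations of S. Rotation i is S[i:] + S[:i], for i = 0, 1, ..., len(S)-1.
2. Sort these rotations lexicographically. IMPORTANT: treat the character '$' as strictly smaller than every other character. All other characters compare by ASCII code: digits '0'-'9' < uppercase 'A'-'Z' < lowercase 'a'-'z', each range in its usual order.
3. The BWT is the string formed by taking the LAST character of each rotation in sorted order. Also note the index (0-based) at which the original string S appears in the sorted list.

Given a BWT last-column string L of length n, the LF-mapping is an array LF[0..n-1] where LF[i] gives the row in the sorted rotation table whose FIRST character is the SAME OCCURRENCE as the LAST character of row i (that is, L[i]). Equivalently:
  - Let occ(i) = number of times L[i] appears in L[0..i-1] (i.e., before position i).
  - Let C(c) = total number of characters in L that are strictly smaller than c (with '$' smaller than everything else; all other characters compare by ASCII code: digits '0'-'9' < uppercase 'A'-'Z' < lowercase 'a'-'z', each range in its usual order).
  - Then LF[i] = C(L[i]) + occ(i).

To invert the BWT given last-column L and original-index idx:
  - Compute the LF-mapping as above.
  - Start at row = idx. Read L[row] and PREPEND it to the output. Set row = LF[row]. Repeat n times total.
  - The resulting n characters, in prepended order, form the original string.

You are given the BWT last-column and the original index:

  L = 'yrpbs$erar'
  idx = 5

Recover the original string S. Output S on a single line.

LF mapping: 9 5 4 2 8 0 3 6 1 7
Walk LF starting at row 5, prepending L[row]:
  step 1: row=5, L[5]='$', prepend. Next row=LF[5]=0
  step 2: row=0, L[0]='y', prepend. Next row=LF[0]=9
  step 3: row=9, L[9]='r', prepend. Next row=LF[9]=7
  step 4: row=7, L[7]='r', prepend. Next row=LF[7]=6
  step 5: row=6, L[6]='e', prepend. Next row=LF[6]=3
  step 6: row=3, L[3]='b', prepend. Next row=LF[3]=2
  step 7: row=2, L[2]='p', prepend. Next row=LF[2]=4
  step 8: row=4, L[4]='s', prepend. Next row=LF[4]=8
  step 9: row=8, L[8]='a', prepend. Next row=LF[8]=1
  step 10: row=1, L[1]='r', prepend. Next row=LF[1]=5
Reversed output: raspberry$

Answer: raspberry$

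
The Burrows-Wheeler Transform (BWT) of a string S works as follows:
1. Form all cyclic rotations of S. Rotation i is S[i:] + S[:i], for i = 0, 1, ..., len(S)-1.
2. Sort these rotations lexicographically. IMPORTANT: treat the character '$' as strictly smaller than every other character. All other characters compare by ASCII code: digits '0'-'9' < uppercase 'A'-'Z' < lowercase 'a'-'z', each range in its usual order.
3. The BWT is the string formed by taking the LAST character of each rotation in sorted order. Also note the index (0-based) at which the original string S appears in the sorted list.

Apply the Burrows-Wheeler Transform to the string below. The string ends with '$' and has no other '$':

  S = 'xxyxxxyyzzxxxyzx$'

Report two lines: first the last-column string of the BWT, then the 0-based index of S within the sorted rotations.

All 17 rotations (rotation i = S[i:]+S[:i]):
  rot[0] = xxyxxxyyzzxxxyzx$
  rot[1] = xyxxxyyzzxxxyzx$x
  rot[2] = yxxxyyzzxxxyzx$xx
  rot[3] = xxxyyzzxxxyzx$xxy
  rot[4] = xxyyzzxxxyzx$xxyx
  rot[5] = xyyzzxxxyzx$xxyxx
  rot[6] = yyzzxxxyzx$xxyxxx
  rot[7] = yzzxxxyzx$xxyxxxy
  rot[8] = zzxxxyzx$xxyxxxyy
  rot[9] = zxxxyzx$xxyxxxyyz
  rot[10] = xxxyzx$xxyxxxyyzz
  rot[11] = xxyzx$xxyxxxyyzzx
  rot[12] = xyzx$xxyxxxyyzzxx
  rot[13] = yzx$xxyxxxyyzzxxx
  rot[14] = zx$xxyxxxyyzzxxxy
  rot[15] = x$xxyxxxyyzzxxxyz
  rot[16] = $xxyxxxyyzzxxxyzx
Sorted (with $ < everything):
  sorted[0] = $xxyxxxyyzzxxxyzx  (last char: 'x')
  sorted[1] = x$xxyxxxyyzzxxxyz  (last char: 'z')
  sorted[2] = xxxyyzzxxxyzx$xxy  (last char: 'y')
  sorted[3] = xxxyzx$xxyxxxyyzz  (last char: 'z')
  sorted[4] = xxyxxxyyzzxxxyzx$  (last char: '$')
  sorted[5] = xxyyzzxxxyzx$xxyx  (last char: 'x')
  sorted[6] = xxyzx$xxyxxxyyzzx  (last char: 'x')
  sorted[7] = xyxxxyyzzxxxyzx$x  (last char: 'x')
  sorted[8] = xyyzzxxxyzx$xxyxx  (last char: 'x')
  sorted[9] = xyzx$xxyxxxyyzzxx  (last char: 'x')
  sorted[10] = yxxxyyzzxxxyzx$xx  (last char: 'x')
  sorted[11] = yyzzxxxyzx$xxyxxx  (last char: 'x')
  sorted[12] = yzx$xxyxxxyyzzxxx  (last char: 'x')
  sorted[13] = yzzxxxyzx$xxyxxxy  (last char: 'y')
  sorted[14] = zx$xxyxxxyyzzxxxy  (last char: 'y')
  sorted[15] = zxxxyzx$xxyxxxyyz  (last char: 'z')
  sorted[16] = zzxxxyzx$xxyxxxyy  (last char: 'y')
Last column: xzyz$xxxxxxxxyyzy
Original string S is at sorted index 4

Answer: xzyz$xxxxxxxxyyzy
4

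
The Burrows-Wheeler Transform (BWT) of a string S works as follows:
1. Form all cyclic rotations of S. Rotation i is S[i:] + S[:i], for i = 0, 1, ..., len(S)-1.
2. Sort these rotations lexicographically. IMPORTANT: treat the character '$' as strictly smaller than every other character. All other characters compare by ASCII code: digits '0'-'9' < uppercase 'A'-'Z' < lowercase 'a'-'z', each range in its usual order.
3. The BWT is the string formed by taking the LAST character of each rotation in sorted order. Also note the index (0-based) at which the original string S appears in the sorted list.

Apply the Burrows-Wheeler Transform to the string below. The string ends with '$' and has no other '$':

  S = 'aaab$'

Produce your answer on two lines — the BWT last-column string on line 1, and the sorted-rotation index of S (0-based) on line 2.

Answer: b$aaa
1

Derivation:
All 5 rotations (rotation i = S[i:]+S[:i]):
  rot[0] = aaab$
  rot[1] = aab$a
  rot[2] = ab$aa
  rot[3] = b$aaa
  rot[4] = $aaab
Sorted (with $ < everything):
  sorted[0] = $aaab  (last char: 'b')
  sorted[1] = aaab$  (last char: '$')
  sorted[2] = aab$a  (last char: 'a')
  sorted[3] = ab$aa  (last char: 'a')
  sorted[4] = b$aaa  (last char: 'a')
Last column: b$aaa
Original string S is at sorted index 1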